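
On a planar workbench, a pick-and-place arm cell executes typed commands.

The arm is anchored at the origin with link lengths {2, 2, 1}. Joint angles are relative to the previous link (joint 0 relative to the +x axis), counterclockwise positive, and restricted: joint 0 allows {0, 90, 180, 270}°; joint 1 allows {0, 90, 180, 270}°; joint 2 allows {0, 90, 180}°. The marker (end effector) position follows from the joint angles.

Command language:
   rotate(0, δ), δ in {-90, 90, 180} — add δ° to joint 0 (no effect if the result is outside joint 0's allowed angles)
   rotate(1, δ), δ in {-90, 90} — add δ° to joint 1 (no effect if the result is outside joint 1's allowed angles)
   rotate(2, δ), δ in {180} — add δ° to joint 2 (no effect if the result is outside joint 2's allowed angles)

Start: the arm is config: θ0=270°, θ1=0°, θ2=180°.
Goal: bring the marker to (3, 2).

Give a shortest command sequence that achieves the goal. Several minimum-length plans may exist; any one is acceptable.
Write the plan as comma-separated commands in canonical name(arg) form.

rotate(1, -90), rotate(2, 180), rotate(0, 180)

begin: config: θ0=270°, θ1=0°, θ2=180°
step 1 (rotate(1, -90)): config: θ0=270°, θ1=270°, θ2=180°
step 2 (rotate(2, 180)): config: θ0=270°, θ1=270°, θ2=0°
step 3 (rotate(0, 180)): config: θ0=90°, θ1=270°, θ2=0°
nothing shorter than 3 reaches the goal.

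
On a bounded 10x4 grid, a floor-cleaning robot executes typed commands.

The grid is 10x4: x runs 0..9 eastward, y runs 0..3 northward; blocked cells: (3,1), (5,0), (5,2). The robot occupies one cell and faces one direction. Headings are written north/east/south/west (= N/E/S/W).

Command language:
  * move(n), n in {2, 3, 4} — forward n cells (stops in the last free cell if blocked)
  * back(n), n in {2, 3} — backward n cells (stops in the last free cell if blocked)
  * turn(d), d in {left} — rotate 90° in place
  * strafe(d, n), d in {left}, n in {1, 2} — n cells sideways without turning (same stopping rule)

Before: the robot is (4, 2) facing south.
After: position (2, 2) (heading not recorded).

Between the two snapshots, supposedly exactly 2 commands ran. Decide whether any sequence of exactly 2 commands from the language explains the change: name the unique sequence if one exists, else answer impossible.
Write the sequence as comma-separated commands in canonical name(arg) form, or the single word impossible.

key: order matters: swapping turn(left) and back(2) lands elsewhere
from: (4, 2) facing south
t=1 turn(left) ⇒ (4, 2) facing east
t=2 back(2) ⇒ (2, 2) facing east
all 64 alternatives checked — unique.

turn(left), back(2)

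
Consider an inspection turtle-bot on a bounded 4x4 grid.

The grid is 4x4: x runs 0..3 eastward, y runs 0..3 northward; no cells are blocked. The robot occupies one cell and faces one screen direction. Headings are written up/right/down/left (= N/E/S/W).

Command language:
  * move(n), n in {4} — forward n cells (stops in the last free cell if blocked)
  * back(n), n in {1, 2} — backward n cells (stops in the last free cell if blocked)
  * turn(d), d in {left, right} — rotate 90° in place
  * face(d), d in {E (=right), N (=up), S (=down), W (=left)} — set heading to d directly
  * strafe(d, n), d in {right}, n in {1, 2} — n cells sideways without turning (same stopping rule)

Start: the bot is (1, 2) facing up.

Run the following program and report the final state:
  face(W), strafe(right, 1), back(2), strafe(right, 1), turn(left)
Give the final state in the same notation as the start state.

(3, 3) facing down

initial: (1, 2) facing up
1. face(W) → (1, 2) facing left
2. strafe(right, 1) → (1, 3) facing left
3. back(2) → (3, 3) facing left
4. strafe(right, 1) → (3, 3) facing left
5. turn(left) → (3, 3) facing down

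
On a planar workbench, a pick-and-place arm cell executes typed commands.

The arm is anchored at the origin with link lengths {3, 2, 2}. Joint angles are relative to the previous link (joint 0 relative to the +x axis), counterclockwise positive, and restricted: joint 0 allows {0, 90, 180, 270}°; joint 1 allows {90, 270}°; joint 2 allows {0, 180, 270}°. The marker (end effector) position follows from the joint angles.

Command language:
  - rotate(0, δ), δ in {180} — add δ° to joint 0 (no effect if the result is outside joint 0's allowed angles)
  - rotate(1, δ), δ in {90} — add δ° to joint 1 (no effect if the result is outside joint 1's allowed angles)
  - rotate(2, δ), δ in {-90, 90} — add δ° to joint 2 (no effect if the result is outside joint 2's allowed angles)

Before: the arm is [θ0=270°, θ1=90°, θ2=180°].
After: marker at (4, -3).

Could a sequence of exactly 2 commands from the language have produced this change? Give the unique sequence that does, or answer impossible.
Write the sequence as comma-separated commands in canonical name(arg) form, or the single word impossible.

rotate(2, 90), rotate(2, 90)

start: [θ0=270°, θ1=90°, θ2=180°]
t=1 rotate(2, 90) ⇒ [θ0=270°, θ1=90°, θ2=270°]
t=2 rotate(2, 90) ⇒ [θ0=270°, θ1=90°, θ2=0°]
uniquely the one of 16 2-step routes that fits.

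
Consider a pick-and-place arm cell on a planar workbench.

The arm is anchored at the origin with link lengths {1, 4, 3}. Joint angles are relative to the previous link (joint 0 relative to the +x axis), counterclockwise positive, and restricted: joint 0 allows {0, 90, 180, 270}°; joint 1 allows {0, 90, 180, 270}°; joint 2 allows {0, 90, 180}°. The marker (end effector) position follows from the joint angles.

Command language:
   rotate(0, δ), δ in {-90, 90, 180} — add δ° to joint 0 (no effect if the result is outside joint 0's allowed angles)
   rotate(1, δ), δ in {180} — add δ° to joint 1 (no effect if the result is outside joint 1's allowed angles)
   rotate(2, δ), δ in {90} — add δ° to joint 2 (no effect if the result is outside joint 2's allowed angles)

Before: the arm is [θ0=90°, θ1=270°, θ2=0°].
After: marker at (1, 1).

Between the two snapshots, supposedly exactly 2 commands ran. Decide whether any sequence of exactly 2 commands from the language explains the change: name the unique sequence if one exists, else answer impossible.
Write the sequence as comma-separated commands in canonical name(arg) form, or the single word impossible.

begin: [θ0=90°, θ1=270°, θ2=0°]
step 1 (rotate(2, 90)): [θ0=90°, θ1=270°, θ2=90°]
step 2 (rotate(2, 90)): [θ0=90°, θ1=270°, θ2=180°]
no rival 2-sequence matches.

rotate(2, 90), rotate(2, 90)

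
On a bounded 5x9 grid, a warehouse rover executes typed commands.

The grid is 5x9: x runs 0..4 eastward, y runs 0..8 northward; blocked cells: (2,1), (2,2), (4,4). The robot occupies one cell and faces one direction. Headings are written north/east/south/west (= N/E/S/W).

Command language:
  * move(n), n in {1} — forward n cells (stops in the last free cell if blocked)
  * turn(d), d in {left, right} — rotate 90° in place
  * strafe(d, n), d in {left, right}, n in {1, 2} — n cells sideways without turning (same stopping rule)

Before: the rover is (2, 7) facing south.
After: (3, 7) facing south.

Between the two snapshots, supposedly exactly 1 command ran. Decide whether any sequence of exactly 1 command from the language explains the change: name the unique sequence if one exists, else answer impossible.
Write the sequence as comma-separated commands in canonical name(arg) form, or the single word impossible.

key: still facing S — the one step turns nothing
begin: (2, 7) facing south
step 1 (strafe(left, 1)): (3, 7) facing south
all 7 alternatives checked — unique.

strafe(left, 1)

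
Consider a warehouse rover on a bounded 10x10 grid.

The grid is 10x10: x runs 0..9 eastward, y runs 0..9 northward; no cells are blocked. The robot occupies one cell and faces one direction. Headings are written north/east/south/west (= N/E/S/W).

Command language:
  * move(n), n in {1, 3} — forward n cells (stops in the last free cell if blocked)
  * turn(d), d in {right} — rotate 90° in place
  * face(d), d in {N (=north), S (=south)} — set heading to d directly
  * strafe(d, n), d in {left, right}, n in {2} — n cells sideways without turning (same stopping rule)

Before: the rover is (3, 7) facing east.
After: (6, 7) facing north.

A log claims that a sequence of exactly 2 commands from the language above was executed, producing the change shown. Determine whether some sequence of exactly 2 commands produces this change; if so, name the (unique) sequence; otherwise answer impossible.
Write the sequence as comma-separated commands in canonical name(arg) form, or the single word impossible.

move(3), face(N)

key: running face(N) before move(3) would end elsewhere — order is forced
start: (3, 7) facing east
1. move(3) → (6, 7) facing east
2. face(N) → (6, 7) facing north
no other 2-command option fits: unique.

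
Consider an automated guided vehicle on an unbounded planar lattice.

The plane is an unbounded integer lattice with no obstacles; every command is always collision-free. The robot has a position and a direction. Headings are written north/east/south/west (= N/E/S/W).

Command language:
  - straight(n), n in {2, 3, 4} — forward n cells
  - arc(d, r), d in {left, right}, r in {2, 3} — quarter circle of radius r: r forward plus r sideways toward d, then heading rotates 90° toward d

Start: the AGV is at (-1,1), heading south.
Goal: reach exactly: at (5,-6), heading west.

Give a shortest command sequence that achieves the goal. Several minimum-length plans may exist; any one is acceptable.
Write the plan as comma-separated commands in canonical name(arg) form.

from: at (-1,1), heading south
1. arc(left, 2) → at (1,-1), heading east
2. straight(3) → at (4,-1), heading east
3. arc(right, 3) → at (7,-4), heading south
4. arc(right, 2) → at (5,-6), heading west
no 3-step plan works, so 4 is optimal.

arc(left, 2), straight(3), arc(right, 3), arc(right, 2)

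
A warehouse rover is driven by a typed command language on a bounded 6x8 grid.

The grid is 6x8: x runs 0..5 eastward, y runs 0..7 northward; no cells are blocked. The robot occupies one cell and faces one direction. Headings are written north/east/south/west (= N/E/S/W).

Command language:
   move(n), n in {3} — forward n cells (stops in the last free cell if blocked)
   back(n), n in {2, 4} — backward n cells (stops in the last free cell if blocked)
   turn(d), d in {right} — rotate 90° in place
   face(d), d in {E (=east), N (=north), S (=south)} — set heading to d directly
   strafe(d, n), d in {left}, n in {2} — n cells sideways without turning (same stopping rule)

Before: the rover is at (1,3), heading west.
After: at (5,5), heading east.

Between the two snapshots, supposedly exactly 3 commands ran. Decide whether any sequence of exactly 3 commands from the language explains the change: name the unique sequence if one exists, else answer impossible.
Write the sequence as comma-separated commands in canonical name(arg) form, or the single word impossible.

back(4), face(E), strafe(left, 2)

key: position moved to (5,5) AND the heading swung to E — translation plus rotation needed
from: at (1,3), heading west
1. back(4) → at (5,3), heading west
2. face(E) → at (5,3), heading east
3. strafe(left, 2) → at (5,5), heading east
all 512 alternatives checked — unique.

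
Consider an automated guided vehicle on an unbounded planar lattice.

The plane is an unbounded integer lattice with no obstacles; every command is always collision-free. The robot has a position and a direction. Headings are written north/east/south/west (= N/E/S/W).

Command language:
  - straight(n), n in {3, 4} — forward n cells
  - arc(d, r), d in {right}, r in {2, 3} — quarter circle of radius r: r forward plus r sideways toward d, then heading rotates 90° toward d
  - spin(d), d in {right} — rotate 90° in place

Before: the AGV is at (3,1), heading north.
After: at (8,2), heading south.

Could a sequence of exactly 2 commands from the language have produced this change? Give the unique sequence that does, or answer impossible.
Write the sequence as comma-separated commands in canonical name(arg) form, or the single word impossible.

key: running arc(right, 2) before arc(right, 3) would end elsewhere — order is forced
from: at (3,1), heading north
t=1 arc(right, 3) ⇒ at (6,4), heading east
t=2 arc(right, 2) ⇒ at (8,2), heading south
all 25 alternatives checked — unique.

arc(right, 3), arc(right, 2)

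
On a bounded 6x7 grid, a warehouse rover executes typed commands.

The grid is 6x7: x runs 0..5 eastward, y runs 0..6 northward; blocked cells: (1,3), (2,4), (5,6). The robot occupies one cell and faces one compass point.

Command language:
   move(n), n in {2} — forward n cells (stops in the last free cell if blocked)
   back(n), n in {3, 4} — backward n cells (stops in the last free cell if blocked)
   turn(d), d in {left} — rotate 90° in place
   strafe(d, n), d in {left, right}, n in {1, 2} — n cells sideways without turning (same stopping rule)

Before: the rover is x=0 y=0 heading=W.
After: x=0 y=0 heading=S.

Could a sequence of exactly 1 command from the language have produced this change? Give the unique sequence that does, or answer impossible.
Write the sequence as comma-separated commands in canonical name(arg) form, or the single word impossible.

key: parked at (0,0) the whole time — nothing moves the robot
from: x=0 y=0 heading=W
[1] after turn(left): x=0 y=0 heading=S
no rival 1-sequence matches.

turn(left)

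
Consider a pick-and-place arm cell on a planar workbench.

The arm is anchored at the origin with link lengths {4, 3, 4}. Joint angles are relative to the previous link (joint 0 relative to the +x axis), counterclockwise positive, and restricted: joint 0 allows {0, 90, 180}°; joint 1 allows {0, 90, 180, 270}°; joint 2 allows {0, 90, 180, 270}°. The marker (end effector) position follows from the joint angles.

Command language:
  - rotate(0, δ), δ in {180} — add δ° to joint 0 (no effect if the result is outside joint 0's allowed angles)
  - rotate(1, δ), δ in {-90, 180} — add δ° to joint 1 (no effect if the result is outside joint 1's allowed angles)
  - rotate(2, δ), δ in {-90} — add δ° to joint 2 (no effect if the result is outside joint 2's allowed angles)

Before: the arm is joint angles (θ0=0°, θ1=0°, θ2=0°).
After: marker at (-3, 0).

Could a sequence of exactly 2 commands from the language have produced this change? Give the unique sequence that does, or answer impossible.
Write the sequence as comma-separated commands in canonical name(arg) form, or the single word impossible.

rotate(1, -90), rotate(1, -90)

initial: joint angles (θ0=0°, θ1=0°, θ2=0°)
[1] after rotate(1, -90): joint angles (θ0=0°, θ1=270°, θ2=0°)
[2] after rotate(1, -90): joint angles (θ0=0°, θ1=180°, θ2=0°)
uniquely the one of 16 2-step routes that fits.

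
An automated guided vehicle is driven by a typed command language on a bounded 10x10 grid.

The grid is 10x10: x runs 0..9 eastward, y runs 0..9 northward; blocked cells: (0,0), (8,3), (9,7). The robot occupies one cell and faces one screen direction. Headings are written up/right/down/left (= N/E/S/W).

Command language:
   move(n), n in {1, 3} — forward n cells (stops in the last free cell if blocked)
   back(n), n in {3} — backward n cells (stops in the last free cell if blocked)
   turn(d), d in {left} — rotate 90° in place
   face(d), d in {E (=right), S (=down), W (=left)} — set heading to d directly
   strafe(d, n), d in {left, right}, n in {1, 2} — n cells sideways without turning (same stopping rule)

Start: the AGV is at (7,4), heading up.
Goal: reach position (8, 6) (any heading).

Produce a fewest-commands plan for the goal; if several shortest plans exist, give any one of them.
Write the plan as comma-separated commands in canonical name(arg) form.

initial: at (7,4), heading up
step 1 (face(E)): at (7,4), heading right
step 2 (strafe(left, 2)): at (7,6), heading right
step 3 (move(1)): at (8,6), heading right
no 2-step plan works, so 3 is optimal.

face(E), strafe(left, 2), move(1)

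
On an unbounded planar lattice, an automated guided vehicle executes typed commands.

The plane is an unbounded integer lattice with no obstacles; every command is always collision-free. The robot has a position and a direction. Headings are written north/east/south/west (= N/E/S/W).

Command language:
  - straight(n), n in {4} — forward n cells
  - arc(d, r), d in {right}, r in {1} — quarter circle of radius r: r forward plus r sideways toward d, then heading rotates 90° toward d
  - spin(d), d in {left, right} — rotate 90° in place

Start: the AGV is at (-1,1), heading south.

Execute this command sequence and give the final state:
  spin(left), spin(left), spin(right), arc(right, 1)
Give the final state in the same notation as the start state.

at (0,0), heading south

from: at (-1,1), heading south
1. spin(left) → at (-1,1), heading east
2. spin(left) → at (-1,1), heading north
3. spin(right) → at (-1,1), heading east
4. arc(right, 1) → at (0,0), heading south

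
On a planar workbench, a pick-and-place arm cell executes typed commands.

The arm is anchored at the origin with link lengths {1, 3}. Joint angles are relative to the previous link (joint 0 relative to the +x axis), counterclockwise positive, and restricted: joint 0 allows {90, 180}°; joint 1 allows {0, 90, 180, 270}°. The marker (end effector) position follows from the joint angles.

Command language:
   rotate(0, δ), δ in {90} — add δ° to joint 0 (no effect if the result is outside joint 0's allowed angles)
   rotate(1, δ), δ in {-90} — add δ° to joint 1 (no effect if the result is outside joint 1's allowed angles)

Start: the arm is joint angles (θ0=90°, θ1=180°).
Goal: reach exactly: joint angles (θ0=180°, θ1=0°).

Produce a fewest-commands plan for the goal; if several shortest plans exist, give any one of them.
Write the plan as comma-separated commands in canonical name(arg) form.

rotate(1, -90), rotate(1, -90), rotate(0, 90)

from: joint angles (θ0=90°, θ1=180°)
step 1 (rotate(1, -90)): joint angles (θ0=90°, θ1=90°)
step 2 (rotate(1, -90)): joint angles (θ0=90°, θ1=0°)
step 3 (rotate(0, 90)): joint angles (θ0=180°, θ1=0°)
minimal: 3 command(s), checked below 3.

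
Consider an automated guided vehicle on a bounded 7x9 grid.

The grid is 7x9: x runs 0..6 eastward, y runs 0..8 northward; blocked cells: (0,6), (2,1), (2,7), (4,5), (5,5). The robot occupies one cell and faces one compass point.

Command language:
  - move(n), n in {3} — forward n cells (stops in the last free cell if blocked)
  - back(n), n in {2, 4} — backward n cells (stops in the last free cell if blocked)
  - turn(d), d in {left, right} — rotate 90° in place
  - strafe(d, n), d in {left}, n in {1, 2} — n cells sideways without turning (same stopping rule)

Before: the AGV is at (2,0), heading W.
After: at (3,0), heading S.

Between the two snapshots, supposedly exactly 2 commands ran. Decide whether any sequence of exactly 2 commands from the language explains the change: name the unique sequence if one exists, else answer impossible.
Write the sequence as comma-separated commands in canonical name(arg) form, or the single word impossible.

turn(left), strafe(left, 1)

key: running strafe(left, 1) before turn(left) would end elsewhere — order is forced
begin: at (2,0), heading W
1. turn(left) → at (2,0), heading S
2. strafe(left, 1) → at (3,0), heading S
no other 2-command option fits: unique.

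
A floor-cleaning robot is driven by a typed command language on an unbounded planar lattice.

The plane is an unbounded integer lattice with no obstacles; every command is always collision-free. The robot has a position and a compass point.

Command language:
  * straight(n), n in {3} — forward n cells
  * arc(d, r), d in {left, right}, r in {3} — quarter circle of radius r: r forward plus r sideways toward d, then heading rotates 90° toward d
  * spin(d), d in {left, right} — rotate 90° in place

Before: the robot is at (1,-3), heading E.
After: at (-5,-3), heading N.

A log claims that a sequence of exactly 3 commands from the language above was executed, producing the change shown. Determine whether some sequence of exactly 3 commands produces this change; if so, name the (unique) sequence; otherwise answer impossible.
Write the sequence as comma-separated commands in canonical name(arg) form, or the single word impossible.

key: cell and facing (now N) both changed — the 3 commands mix motion and turning
begin: at (1,-3), heading E
1. spin(right) → at (1,-3), heading S
2. arc(right, 3) → at (-2,-6), heading W
3. arc(right, 3) → at (-5,-3), heading N
all 125 alternatives checked — unique.

spin(right), arc(right, 3), arc(right, 3)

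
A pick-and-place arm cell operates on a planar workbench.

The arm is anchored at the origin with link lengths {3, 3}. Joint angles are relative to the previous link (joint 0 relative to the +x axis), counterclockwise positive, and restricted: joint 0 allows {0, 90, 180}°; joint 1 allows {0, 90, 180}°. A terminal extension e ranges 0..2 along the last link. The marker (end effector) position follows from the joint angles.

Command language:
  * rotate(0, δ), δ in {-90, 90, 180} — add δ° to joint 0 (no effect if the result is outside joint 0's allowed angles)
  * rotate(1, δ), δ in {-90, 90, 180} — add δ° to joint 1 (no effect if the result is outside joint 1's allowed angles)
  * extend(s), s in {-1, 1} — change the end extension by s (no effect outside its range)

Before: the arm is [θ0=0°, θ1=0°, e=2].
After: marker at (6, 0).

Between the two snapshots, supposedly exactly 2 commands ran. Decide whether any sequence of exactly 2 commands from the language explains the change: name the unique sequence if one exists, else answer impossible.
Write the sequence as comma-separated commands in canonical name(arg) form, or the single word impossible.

extend(-1), extend(-1)

from: [θ0=0°, θ1=0°, e=2]
t=1 extend(-1) ⇒ [θ0=0°, θ1=0°, e=1]
t=2 extend(-1) ⇒ [θ0=0°, θ1=0°, e=0]
no other 2-command option fits: unique.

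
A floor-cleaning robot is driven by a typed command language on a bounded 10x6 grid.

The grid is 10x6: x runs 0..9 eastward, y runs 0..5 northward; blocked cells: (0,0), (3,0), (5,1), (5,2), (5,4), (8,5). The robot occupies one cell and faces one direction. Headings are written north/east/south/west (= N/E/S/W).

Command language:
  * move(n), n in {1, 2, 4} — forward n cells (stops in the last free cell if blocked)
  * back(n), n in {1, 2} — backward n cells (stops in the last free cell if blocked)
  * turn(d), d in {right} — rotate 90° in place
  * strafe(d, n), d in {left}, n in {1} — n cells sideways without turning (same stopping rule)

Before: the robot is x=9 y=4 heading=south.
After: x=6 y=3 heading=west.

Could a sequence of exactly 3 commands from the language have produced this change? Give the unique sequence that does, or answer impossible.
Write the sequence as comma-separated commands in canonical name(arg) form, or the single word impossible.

key: move(4) is stopped early by the blocked cell at (5,4)
from: x=9 y=4 heading=south
step 1 (turn(right)): x=9 y=4 heading=west
step 2 (move(4)): x=6 y=4 heading=west
step 3 (strafe(left, 1)): x=6 y=3 heading=west
no other 3-command option fits: unique.

turn(right), move(4), strafe(left, 1)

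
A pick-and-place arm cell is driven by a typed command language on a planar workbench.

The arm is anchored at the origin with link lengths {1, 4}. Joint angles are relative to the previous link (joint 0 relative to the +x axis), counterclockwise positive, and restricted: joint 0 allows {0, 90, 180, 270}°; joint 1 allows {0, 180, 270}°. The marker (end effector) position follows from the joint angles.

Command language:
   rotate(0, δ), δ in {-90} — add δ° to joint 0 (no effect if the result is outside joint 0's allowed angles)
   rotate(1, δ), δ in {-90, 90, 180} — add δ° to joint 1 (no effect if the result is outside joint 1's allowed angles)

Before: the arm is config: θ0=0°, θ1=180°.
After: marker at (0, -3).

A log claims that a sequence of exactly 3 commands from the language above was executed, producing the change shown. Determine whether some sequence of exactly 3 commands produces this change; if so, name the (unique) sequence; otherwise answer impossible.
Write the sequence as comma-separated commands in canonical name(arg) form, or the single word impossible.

t0: config: θ0=0°, θ1=180°
t=1 rotate(0, -90) ⇒ config: θ0=270°, θ1=180°
t=2 rotate(0, -90) ⇒ config: θ0=180°, θ1=180°
t=3 rotate(0, -90) ⇒ config: θ0=90°, θ1=180°
uniquely the one of 64 3-step routes that fits.

rotate(0, -90), rotate(0, -90), rotate(0, -90)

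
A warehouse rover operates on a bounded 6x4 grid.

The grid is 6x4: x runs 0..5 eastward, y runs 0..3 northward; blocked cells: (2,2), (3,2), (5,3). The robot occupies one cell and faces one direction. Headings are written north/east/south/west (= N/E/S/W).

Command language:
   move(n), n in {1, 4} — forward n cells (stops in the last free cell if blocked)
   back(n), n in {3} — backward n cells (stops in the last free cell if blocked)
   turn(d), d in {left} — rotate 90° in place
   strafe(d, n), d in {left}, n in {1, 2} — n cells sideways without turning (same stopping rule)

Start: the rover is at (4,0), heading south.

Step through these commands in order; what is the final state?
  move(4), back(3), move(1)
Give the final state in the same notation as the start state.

begin: at (4,0), heading south
step 1 (move(4)): at (4,0), heading south
step 2 (back(3)): at (4,3), heading south
step 3 (move(1)): at (4,2), heading south

at (4,2), heading south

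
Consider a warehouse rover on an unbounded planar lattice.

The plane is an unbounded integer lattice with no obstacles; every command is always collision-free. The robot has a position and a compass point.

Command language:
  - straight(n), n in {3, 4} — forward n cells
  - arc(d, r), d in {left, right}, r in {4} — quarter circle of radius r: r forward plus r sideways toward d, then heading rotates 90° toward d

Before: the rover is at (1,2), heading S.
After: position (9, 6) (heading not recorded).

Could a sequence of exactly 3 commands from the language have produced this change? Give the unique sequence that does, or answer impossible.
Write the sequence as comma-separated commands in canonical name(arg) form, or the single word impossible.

arc(left, 4), arc(left, 4), straight(4)

key: running straight(4) before arc(left, 4) would end elsewhere — order is forced
t0: at (1,2), heading S
t=1 arc(left, 4) ⇒ at (5,-2), heading E
t=2 arc(left, 4) ⇒ at (9,2), heading N
t=3 straight(4) ⇒ at (9,6), heading N
all 64 alternatives checked — unique.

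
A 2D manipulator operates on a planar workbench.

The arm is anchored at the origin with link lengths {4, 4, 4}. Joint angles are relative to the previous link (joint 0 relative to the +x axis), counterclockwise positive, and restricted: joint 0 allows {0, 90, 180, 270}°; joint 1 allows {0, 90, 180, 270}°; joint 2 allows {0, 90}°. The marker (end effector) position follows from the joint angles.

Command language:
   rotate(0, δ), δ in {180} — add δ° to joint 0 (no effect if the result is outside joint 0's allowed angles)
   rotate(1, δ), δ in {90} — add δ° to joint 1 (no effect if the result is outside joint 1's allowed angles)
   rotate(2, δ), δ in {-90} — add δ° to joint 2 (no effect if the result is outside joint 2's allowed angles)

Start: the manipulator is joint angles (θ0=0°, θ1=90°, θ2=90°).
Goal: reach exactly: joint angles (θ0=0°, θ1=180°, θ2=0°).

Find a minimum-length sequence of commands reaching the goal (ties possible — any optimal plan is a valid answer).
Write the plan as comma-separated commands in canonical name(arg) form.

t0: joint angles (θ0=0°, θ1=90°, θ2=90°)
[1] after rotate(1, 90): joint angles (θ0=0°, θ1=180°, θ2=90°)
[2] after rotate(2, -90): joint angles (θ0=0°, θ1=180°, θ2=0°)
shorter routes all fall short; 2 is best.

rotate(1, 90), rotate(2, -90)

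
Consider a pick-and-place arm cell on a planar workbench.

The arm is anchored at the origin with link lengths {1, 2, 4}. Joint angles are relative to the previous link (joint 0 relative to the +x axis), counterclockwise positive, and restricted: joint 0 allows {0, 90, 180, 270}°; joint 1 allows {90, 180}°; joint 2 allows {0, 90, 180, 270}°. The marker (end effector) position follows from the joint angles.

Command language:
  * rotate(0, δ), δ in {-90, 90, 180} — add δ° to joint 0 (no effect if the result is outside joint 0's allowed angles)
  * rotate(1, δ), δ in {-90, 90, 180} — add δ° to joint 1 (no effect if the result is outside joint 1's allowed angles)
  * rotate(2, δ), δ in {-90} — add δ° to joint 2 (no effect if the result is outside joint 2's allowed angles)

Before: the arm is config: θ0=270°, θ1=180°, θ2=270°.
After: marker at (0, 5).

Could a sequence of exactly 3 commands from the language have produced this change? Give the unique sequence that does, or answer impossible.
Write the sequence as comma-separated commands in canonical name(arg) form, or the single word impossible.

start: config: θ0=270°, θ1=180°, θ2=270°
1. rotate(2, -90) → config: θ0=270°, θ1=180°, θ2=180°
2. rotate(2, -90) → config: θ0=270°, θ1=180°, θ2=90°
3. rotate(2, -90) → config: θ0=270°, θ1=180°, θ2=0°
all 343 alternatives checked — unique.

rotate(2, -90), rotate(2, -90), rotate(2, -90)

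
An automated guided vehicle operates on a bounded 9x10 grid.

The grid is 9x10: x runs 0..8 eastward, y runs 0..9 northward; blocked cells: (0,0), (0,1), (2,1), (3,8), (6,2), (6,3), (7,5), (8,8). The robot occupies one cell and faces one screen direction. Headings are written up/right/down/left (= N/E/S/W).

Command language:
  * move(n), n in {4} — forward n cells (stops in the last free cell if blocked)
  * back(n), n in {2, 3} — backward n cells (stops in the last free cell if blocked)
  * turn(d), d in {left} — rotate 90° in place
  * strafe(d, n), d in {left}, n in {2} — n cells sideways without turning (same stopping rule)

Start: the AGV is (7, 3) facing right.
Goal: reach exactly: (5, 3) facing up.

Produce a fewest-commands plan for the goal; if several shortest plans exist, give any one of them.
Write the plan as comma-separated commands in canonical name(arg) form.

t0: (7, 3) facing right
t=1 turn(left) ⇒ (7, 3) facing up
t=2 back(2) ⇒ (7, 1) facing up
t=3 strafe(left, 2) ⇒ (5, 1) facing up
t=4 move(4) ⇒ (5, 5) facing up
t=5 back(2) ⇒ (5, 3) facing up
shorter routes all fall short; 5 is best.

turn(left), back(2), strafe(left, 2), move(4), back(2)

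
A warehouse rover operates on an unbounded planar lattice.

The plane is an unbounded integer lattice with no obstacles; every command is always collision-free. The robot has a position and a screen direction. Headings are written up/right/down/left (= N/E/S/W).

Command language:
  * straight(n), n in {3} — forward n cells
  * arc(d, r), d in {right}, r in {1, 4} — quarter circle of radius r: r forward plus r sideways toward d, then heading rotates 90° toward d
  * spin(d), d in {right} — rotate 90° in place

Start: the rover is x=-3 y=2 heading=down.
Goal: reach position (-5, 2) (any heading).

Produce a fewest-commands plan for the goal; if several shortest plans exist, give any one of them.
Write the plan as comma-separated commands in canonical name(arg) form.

arc(right, 1), arc(right, 1)

start: x=-3 y=2 heading=down
t=1 arc(right, 1) ⇒ x=-4 y=1 heading=left
t=2 arc(right, 1) ⇒ x=-5 y=2 heading=up
nothing shorter than 2 reaches the goal.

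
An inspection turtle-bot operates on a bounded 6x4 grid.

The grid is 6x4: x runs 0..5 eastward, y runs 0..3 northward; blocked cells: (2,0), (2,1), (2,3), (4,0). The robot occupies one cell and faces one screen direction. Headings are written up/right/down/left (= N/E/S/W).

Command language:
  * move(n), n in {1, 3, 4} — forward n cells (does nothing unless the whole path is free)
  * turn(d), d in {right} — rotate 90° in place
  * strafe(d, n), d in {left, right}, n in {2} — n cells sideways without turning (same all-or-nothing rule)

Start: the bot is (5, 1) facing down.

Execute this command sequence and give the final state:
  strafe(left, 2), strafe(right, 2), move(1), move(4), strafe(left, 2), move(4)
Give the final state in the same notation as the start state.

from: (5, 1) facing down
[1] after strafe(left, 2): (5, 1) facing down
[2] after strafe(right, 2): (3, 1) facing down
[3] after move(1): (3, 0) facing down
[4] after move(4): (3, 0) facing down
[5] after strafe(left, 2): (3, 0) facing down
[6] after move(4): (3, 0) facing down

(3, 0) facing down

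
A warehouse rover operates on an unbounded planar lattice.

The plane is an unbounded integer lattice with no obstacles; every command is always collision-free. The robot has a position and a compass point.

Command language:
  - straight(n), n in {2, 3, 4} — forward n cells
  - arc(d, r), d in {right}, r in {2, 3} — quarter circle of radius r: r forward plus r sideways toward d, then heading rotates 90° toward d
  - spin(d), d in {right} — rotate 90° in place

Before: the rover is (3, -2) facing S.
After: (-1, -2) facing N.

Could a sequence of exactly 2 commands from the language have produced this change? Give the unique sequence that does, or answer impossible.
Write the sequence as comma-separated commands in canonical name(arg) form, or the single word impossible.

key: position moved to (-1,-2) AND the heading swung to N — translation plus rotation needed
begin: (3, -2) facing S
1. arc(right, 2) → (1, -4) facing W
2. arc(right, 2) → (-1, -2) facing N
uniquely the one of 36 2-step routes that fits.

arc(right, 2), arc(right, 2)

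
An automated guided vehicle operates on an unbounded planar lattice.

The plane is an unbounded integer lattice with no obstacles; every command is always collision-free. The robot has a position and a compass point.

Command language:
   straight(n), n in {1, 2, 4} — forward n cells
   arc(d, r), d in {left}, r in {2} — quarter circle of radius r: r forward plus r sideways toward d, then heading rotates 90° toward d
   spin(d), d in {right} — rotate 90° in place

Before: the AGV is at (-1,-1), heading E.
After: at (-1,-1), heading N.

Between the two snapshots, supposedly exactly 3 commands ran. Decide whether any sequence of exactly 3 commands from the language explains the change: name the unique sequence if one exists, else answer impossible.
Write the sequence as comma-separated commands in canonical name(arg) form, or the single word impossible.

spin(right), spin(right), spin(right)

key: (-1,-1) unmoved — no command in the sequence translates
begin: at (-1,-1), heading E
[1] after spin(right): at (-1,-1), heading S
[2] after spin(right): at (-1,-1), heading W
[3] after spin(right): at (-1,-1), heading N
no other 3-command option fits: unique.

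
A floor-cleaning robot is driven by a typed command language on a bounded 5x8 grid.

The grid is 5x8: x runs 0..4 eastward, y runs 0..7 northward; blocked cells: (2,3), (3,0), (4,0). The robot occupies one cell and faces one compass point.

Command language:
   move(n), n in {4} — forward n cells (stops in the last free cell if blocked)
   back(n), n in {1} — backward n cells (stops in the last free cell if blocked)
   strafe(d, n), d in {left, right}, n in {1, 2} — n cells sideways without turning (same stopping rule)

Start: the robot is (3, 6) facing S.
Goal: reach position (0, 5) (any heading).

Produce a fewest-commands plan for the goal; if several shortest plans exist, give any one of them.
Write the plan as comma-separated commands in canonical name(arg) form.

strafe(right, 1), move(4), strafe(right, 2), back(1)

begin: (3, 6) facing S
1. strafe(right, 1) → (2, 6) facing S
2. move(4) → (2, 4) facing S
3. strafe(right, 2) → (0, 4) facing S
4. back(1) → (0, 5) facing S
shorter routes all fall short; 4 is best.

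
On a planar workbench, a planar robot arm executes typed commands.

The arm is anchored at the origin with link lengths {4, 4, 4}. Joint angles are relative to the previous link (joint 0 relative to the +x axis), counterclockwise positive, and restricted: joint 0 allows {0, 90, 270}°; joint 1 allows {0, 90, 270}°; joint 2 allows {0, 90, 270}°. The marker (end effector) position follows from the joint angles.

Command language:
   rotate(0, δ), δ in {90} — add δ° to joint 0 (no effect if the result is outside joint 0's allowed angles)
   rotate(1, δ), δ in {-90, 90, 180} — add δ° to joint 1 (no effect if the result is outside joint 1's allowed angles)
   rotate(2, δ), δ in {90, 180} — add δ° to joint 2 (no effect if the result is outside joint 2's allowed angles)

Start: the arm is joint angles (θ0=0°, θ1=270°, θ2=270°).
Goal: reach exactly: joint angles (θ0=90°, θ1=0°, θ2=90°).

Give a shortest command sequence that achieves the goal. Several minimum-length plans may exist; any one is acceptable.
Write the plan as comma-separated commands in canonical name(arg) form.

from: joint angles (θ0=0°, θ1=270°, θ2=270°)
step 1 (rotate(2, 180)): joint angles (θ0=0°, θ1=270°, θ2=90°)
step 2 (rotate(1, 90)): joint angles (θ0=0°, θ1=0°, θ2=90°)
step 3 (rotate(0, 90)): joint angles (θ0=90°, θ1=0°, θ2=90°)
no 2-step plan works, so 3 is optimal.

rotate(2, 180), rotate(1, 90), rotate(0, 90)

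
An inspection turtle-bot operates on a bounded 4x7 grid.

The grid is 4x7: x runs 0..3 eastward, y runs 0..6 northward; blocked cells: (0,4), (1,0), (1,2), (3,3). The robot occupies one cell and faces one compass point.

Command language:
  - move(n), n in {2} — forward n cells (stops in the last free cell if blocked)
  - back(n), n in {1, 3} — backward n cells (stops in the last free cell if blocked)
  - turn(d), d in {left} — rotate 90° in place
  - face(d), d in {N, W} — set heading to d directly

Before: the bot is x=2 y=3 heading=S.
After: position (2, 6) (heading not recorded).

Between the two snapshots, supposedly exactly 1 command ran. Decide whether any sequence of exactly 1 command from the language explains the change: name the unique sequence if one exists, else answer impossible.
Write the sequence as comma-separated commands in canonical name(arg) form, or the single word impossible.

from: x=2 y=3 heading=S
1. back(3) → x=2 y=6 heading=S
no rival 1-sequence matches.

back(3)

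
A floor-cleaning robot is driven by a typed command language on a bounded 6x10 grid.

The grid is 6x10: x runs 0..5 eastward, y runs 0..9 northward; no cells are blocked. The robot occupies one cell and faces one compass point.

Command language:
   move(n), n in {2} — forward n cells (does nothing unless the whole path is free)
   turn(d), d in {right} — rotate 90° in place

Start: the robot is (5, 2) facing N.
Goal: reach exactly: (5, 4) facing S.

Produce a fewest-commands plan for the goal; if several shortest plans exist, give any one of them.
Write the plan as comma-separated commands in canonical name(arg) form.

initial: (5, 2) facing N
t=1 move(2) ⇒ (5, 4) facing N
t=2 turn(right) ⇒ (5, 4) facing E
t=3 turn(right) ⇒ (5, 4) facing S
shorter routes all fall short; 3 is best.

move(2), turn(right), turn(right)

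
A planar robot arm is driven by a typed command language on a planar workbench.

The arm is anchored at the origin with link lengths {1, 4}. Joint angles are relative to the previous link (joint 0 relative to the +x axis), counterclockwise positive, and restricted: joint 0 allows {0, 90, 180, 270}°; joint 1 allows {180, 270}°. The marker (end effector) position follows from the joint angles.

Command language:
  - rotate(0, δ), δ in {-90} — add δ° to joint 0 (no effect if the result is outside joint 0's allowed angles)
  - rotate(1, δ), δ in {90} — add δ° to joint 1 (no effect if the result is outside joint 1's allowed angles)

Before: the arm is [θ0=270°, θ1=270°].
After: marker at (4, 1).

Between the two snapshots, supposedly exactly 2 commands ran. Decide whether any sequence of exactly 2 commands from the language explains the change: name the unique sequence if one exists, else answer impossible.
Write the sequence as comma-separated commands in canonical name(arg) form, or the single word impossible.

rotate(0, -90), rotate(0, -90)

begin: [θ0=270°, θ1=270°]
step 1 (rotate(0, -90)): [θ0=180°, θ1=270°]
step 2 (rotate(0, -90)): [θ0=90°, θ1=270°]
no other 2-command option fits: unique.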